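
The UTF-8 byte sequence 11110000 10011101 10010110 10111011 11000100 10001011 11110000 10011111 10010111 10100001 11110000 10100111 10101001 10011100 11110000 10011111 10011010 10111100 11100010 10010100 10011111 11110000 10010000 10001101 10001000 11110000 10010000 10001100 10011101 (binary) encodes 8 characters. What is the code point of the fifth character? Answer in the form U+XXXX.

U+1F6BC

Offset 0: leading byte 0xF0 = 11110000 → 4-byte char #1 = F0 9D 96 BB.
Offset 4: leading byte 0xC4 = 11000100 → 2-byte char #2 = C4 8B.
Offset 6: leading byte 0xF0 = 11110000 → 4-byte char #3 = F0 9F 97 A1.
Offset 10: leading byte 0xF0 = 11110000 → 4-byte char #4 = F0 A7 A9 9C.
Offset 14: leading byte 0xF0 = 11110000 → 4-byte char #5 = F0 9F 9A BC.
Leading byte 0xF0 = 11110000 matches 11110xxx → 4-byte sequence.
Byte 1: 0xF0 = 11110000, payload 000 (3 bits).
Byte 2: 0x9F = 10011111 (10xxxxxx ✓), payload 011111.
Byte 3: 0x9A = 10011010 (10xxxxxx ✓), payload 011010.
Byte 4: 0xBC = 10111100 (10xxxxxx ✓), payload 111100.
Concatenate: 000011111011010111100 = 0x1F6BC (21 bits → U+1F6BC).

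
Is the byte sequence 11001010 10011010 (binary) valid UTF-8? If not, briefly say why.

Leading byte 0xCA = 11001010 → 2-byte form.
Continuation bytes 0x9A=10011010 all match 10xxxxxx.
Decoded value 0x29A is ≥ 0x80 (shortest form) and not a surrogate.

valid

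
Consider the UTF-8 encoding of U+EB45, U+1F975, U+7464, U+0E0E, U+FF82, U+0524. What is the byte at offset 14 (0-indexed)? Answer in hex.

U+EB45 → 3-byte form EE AD 85 at offsets 0–2.
U+1F975 → 4-byte form F0 9F A5 B5 at offsets 3–6.
U+7464 → 3-byte form E7 91 A4 at offsets 7–9.
U+0E0E → 3-byte form E0 B8 8E at offsets 10–12.
U+FF82 → 3-byte form EF BE 82 at offsets 13–15.
Offset 14 falls in char 5's range; it's byte 2 of EF BE 82 = 0xBE.

0xBE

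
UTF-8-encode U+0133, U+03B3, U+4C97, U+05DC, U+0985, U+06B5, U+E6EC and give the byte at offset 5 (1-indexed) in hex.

0xE4

1-indexed offset 5 is 0-indexed offset 4.
U+0133 → 2-byte form C4 B3 at offsets 0–1.
U+03B3 → 2-byte form CE B3 at offsets 2–3.
U+4C97 → 3-byte form E4 B2 97 at offsets 4–6.
Offset 4 falls in char 3's range; it's byte 1 of E4 B2 97 = 0xE4.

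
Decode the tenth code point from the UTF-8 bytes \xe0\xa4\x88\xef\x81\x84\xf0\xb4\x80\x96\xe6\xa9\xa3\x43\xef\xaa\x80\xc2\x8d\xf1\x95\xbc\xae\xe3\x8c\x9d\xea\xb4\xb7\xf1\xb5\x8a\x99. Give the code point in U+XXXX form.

U+AD37

Offset 0: leading byte 0xE0 = 11100000 → 3-byte char #1 = E0 A4 88.
Offset 3: leading byte 0xEF = 11101111 → 3-byte char #2 = EF 81 84.
Offset 6: leading byte 0xF0 = 11110000 → 4-byte char #3 = F0 B4 80 96.
Offset 10: leading byte 0xE6 = 11100110 → 3-byte char #4 = E6 A9 A3.
Offset 13: leading byte 0x43 = 01000011 → 1-byte char #5 = 43.
Offset 14: leading byte 0xEF = 11101111 → 3-byte char #6 = EF AA 80.
Offset 17: leading byte 0xC2 = 11000010 → 2-byte char #7 = C2 8D.
Offset 19: leading byte 0xF1 = 11110001 → 4-byte char #8 = F1 95 BC AE.
Offset 23: leading byte 0xE3 = 11100011 → 3-byte char #9 = E3 8C 9D.
Offset 26: leading byte 0xEA = 11101010 → 3-byte char #10 = EA B4 B7.
Leading byte 0xEA = 11101010 matches 1110xxxx → 3-byte sequence.
Byte 1: 0xEA = 11101010, payload 1010 (4 bits).
Byte 2: 0xB4 = 10110100 (10xxxxxx ✓), payload 110100.
Byte 3: 0xB7 = 10110111 (10xxxxxx ✓), payload 110111.
Concatenate: 1010110100110111 = 0xAD37 (16 bits → U+AD37).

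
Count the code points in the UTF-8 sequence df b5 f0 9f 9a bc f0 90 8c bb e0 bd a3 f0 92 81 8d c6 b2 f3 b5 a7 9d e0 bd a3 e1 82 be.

9

Byte at offset 0: 0xDF = 11011111 → 2-byte char (#1). Advance 2.
Byte at offset 2: 0xF0 = 11110000 → 4-byte char (#2). Advance 4.
Byte at offset 6: 0xF0 = 11110000 → 4-byte char (#3). Advance 4.
Byte at offset 10: 0xE0 = 11100000 → 3-byte char (#4). Advance 3.
Byte at offset 13: 0xF0 = 11110000 → 4-byte char (#5). Advance 4.
Byte at offset 17: 0xC6 = 11000110 → 2-byte char (#6). Advance 2.
Byte at offset 19: 0xF3 = 11110011 → 4-byte char (#7). Advance 4.
Byte at offset 23: 0xE0 = 11100000 → 3-byte char (#8). Advance 3.
Byte at offset 26: 0xE1 = 11100001 → 3-byte char (#9). Advance 3.
Reached end at offset 29 after 9 code points.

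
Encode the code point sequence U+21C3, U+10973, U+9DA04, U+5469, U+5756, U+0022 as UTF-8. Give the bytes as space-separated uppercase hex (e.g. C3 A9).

U+21C3: 3-byte form → E2 87 83.
U+10973: 4-byte form → F0 90 A5 B3.
U+9DA04: 4-byte form → F2 9D A8 84.
U+5469: 3-byte form → E5 91 A9.
U+5756: 3-byte form → E5 9D 96.
U+0022: 1-byte form → 22.
Concatenated (18 bytes): E2 87 83 F0 90 A5 B3 F2 9D A8 84 E5 91 A9 E5 9D 96 22.

E2 87 83 F0 90 A5 B3 F2 9D A8 84 E5 91 A9 E5 9D 96 22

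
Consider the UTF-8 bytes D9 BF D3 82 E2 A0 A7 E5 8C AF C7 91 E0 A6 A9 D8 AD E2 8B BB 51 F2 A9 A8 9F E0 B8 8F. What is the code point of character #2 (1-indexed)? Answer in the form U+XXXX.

Offset 0: leading byte 0xD9 = 11011001 → 2-byte char #1 = D9 BF.
Offset 2: leading byte 0xD3 = 11010011 → 2-byte char #2 = D3 82.
Leading byte 0xD3 = 11010011 matches 110xxxxx → 2-byte sequence.
Byte 1: 0xD3 = 11010011, payload 10011 (5 bits).
Byte 2: 0x82 = 10000010 (10xxxxxx ✓), payload 000010.
Concatenate: 10011000010 = 0x4C2 (11 bits → U+04C2).

U+04C2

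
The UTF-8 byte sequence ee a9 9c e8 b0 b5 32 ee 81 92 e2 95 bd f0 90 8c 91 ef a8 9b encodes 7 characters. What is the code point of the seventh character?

U+FA1B

Offset 0: leading byte 0xEE = 11101110 → 3-byte char #1 = EE A9 9C.
Offset 3: leading byte 0xE8 = 11101000 → 3-byte char #2 = E8 B0 B5.
Offset 6: leading byte 0x32 = 00110010 → 1-byte char #3 = 32.
Offset 7: leading byte 0xEE = 11101110 → 3-byte char #4 = EE 81 92.
Offset 10: leading byte 0xE2 = 11100010 → 3-byte char #5 = E2 95 BD.
Offset 13: leading byte 0xF0 = 11110000 → 4-byte char #6 = F0 90 8C 91.
Offset 17: leading byte 0xEF = 11101111 → 3-byte char #7 = EF A8 9B.
Leading byte 0xEF = 11101111 matches 1110xxxx → 3-byte sequence.
Byte 1: 0xEF = 11101111, payload 1111 (4 bits).
Byte 2: 0xA8 = 10101000 (10xxxxxx ✓), payload 101000.
Byte 3: 0x9B = 10011011 (10xxxxxx ✓), payload 011011.
Concatenate: 1111101000011011 = 0xFA1B (16 bits → U+FA1B).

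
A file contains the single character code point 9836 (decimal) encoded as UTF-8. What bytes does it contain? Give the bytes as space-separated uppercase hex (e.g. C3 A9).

E2 99 AC

U+266C = 0x266C = 9836 decimal. In range U+0800–U+FFFF → 3-byte form: 1110xxxx 10xxxxxx 10xxxxxx.
Binary (16 bits): 0010011001101100.
Split 4+6+6: 0010 | 011001 | 101100.
Byte 1: 11100010 = 0xE2.
Byte 2: 10011001 = 0x99.
Byte 3: 10101100 = 0xAC.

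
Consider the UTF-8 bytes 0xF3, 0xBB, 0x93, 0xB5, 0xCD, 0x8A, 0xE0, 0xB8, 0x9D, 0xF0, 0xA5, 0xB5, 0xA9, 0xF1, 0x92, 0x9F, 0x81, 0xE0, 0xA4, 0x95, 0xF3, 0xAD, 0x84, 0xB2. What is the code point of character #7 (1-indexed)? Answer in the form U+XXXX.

Offset 0: leading byte 0xF3 = 11110011 → 4-byte char #1 = F3 BB 93 B5.
Offset 4: leading byte 0xCD = 11001101 → 2-byte char #2 = CD 8A.
Offset 6: leading byte 0xE0 = 11100000 → 3-byte char #3 = E0 B8 9D.
Offset 9: leading byte 0xF0 = 11110000 → 4-byte char #4 = F0 A5 B5 A9.
Offset 13: leading byte 0xF1 = 11110001 → 4-byte char #5 = F1 92 9F 81.
Offset 17: leading byte 0xE0 = 11100000 → 3-byte char #6 = E0 A4 95.
Offset 20: leading byte 0xF3 = 11110011 → 4-byte char #7 = F3 AD 84 B2.
Leading byte 0xF3 = 11110011 matches 11110xxx → 4-byte sequence.
Byte 1: 0xF3 = 11110011, payload 011 (3 bits).
Byte 2: 0xAD = 10101101 (10xxxxxx ✓), payload 101101.
Byte 3: 0x84 = 10000100 (10xxxxxx ✓), payload 000100.
Byte 4: 0xB2 = 10110010 (10xxxxxx ✓), payload 110010.
Concatenate: 011101101000100110010 = 0xED132 (21 bits → U+ED132).

U+ED132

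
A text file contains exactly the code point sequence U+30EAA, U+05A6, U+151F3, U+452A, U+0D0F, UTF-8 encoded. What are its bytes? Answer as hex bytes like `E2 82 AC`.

U+30EAA: 4-byte form → F0 B0 BA AA.
U+05A6: 2-byte form → D6 A6.
U+151F3: 4-byte form → F0 95 87 B3.
U+452A: 3-byte form → E4 94 AA.
U+0D0F: 3-byte form → E0 B4 8F.
Concatenated (16 bytes): F0 B0 BA AA D6 A6 F0 95 87 B3 E4 94 AA E0 B4 8F.

F0 B0 BA AA D6 A6 F0 95 87 B3 E4 94 AA E0 B4 8F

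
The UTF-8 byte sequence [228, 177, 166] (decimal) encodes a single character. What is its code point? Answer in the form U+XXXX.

U+4C66

Leading byte 0xE4 = 11100100 matches 1110xxxx → 3-byte sequence.
Byte 1: 0xE4 = 11100100, payload 0100 (4 bits).
Byte 2: 0xB1 = 10110001 (10xxxxxx ✓), payload 110001.
Byte 3: 0xA6 = 10100110 (10xxxxxx ✓), payload 100110.
Concatenate: 0100110001100110 = 0x4C66 (16 bits → U+4C66).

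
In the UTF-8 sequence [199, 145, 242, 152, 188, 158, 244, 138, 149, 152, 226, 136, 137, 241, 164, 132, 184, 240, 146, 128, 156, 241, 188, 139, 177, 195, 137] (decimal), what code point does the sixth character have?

U+1201C

Offset 0: leading byte 0xC7 = 11000111 → 2-byte char #1 = C7 91.
Offset 2: leading byte 0xF2 = 11110010 → 4-byte char #2 = F2 98 BC 9E.
Offset 6: leading byte 0xF4 = 11110100 → 4-byte char #3 = F4 8A 95 98.
Offset 10: leading byte 0xE2 = 11100010 → 3-byte char #4 = E2 88 89.
Offset 13: leading byte 0xF1 = 11110001 → 4-byte char #5 = F1 A4 84 B8.
Offset 17: leading byte 0xF0 = 11110000 → 4-byte char #6 = F0 92 80 9C.
Leading byte 0xF0 = 11110000 matches 11110xxx → 4-byte sequence.
Byte 1: 0xF0 = 11110000, payload 000 (3 bits).
Byte 2: 0x92 = 10010010 (10xxxxxx ✓), payload 010010.
Byte 3: 0x80 = 10000000 (10xxxxxx ✓), payload 000000.
Byte 4: 0x9C = 10011100 (10xxxxxx ✓), payload 011100.
Concatenate: 000010010000000011100 = 0x1201C (21 bits → U+1201C).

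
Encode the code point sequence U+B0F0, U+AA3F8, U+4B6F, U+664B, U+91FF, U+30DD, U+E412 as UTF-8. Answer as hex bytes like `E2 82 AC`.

EB 83 B0 F2 AA 8F B8 E4 AD AF E6 99 8B E9 87 BF E3 83 9D EE 90 92

U+B0F0: 3-byte form → EB 83 B0.
U+AA3F8: 4-byte form → F2 AA 8F B8.
U+4B6F: 3-byte form → E4 AD AF.
U+664B: 3-byte form → E6 99 8B.
U+91FF: 3-byte form → E9 87 BF.
U+30DD: 3-byte form → E3 83 9D.
U+E412: 3-byte form → EE 90 92.
Concatenated (22 bytes): EB 83 B0 F2 AA 8F B8 E4 AD AF E6 99 8B E9 87 BF E3 83 9D EE 90 92.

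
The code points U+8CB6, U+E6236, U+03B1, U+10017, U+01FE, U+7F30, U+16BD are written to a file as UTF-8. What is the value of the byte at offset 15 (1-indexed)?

0xBE

1-indexed offset 15 is 0-indexed offset 14.
U+8CB6 → 3-byte form E8 B2 B6 at offsets 0–2.
U+E6236 → 4-byte form F3 A6 88 B6 at offsets 3–6.
U+03B1 → 2-byte form CE B1 at offsets 7–8.
U+10017 → 4-byte form F0 90 80 97 at offsets 9–12.
U+01FE → 2-byte form C7 BE at offsets 13–14.
Offset 14 falls in char 5's range; it's byte 2 of C7 BE = 0xBE.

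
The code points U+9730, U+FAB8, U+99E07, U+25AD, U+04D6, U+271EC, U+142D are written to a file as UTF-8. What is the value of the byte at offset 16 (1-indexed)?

1-indexed offset 16 is 0-indexed offset 15.
U+9730 → 3-byte form E9 9C B0 at offsets 0–2.
U+FAB8 → 3-byte form EF AA B8 at offsets 3–5.
U+99E07 → 4-byte form F2 99 B8 87 at offsets 6–9.
U+25AD → 3-byte form E2 96 AD at offsets 10–12.
U+04D6 → 2-byte form D3 96 at offsets 13–14.
U+271EC → 4-byte form F0 A7 87 AC at offsets 15–18.
Offset 15 falls in char 6's range; it's byte 1 of F0 A7 87 AC = 0xF0.

0xF0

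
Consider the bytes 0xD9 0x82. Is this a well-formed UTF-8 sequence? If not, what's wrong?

Leading byte 0xD9 = 11011001 → 2-byte form.
Continuation bytes 0x82=10000010 all match 10xxxxxx.
Decoded value 0x642 is ≥ 0x80 (shortest form) and not a surrogate.

valid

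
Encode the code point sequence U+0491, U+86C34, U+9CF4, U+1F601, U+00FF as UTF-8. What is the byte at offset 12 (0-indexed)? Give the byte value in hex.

0x81

U+0491 → 2-byte form D2 91 at offsets 0–1.
U+86C34 → 4-byte form F2 86 B0 B4 at offsets 2–5.
U+9CF4 → 3-byte form E9 B3 B4 at offsets 6–8.
U+1F601 → 4-byte form F0 9F 98 81 at offsets 9–12.
Offset 12 falls in char 4's range; it's byte 4 of F0 9F 98 81 = 0x81.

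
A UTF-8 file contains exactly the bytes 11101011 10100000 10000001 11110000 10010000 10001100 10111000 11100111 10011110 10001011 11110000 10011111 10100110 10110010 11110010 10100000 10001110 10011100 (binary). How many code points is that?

5

Byte at offset 0: 0xEB = 11101011 → 3-byte char (#1). Advance 3.
Byte at offset 3: 0xF0 = 11110000 → 4-byte char (#2). Advance 4.
Byte at offset 7: 0xE7 = 11100111 → 3-byte char (#3). Advance 3.
Byte at offset 10: 0xF0 = 11110000 → 4-byte char (#4). Advance 4.
Byte at offset 14: 0xF2 = 11110010 → 4-byte char (#5). Advance 4.
Reached end at offset 18 after 5 code points.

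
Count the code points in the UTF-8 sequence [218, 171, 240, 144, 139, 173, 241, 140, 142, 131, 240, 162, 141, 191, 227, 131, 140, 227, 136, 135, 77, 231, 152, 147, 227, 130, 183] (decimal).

9

Byte at offset 0: 0xDA = 11011010 → 2-byte char (#1). Advance 2.
Byte at offset 2: 0xF0 = 11110000 → 4-byte char (#2). Advance 4.
Byte at offset 6: 0xF1 = 11110001 → 4-byte char (#3). Advance 4.
Byte at offset 10: 0xF0 = 11110000 → 4-byte char (#4). Advance 4.
Byte at offset 14: 0xE3 = 11100011 → 3-byte char (#5). Advance 3.
Byte at offset 17: 0xE3 = 11100011 → 3-byte char (#6). Advance 3.
Byte at offset 20: 0x4D = 01001101 → 1-byte char (#7). Advance 1.
Byte at offset 21: 0xE7 = 11100111 → 3-byte char (#8). Advance 3.
Byte at offset 24: 0xE3 = 11100011 → 3-byte char (#9). Advance 3.
Reached end at offset 27 after 9 code points.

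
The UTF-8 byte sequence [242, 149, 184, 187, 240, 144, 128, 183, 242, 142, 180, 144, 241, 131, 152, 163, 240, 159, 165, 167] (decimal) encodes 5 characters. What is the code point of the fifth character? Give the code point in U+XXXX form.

Offset 0: leading byte 0xF2 = 11110010 → 4-byte char #1 = F2 95 B8 BB.
Offset 4: leading byte 0xF0 = 11110000 → 4-byte char #2 = F0 90 80 B7.
Offset 8: leading byte 0xF2 = 11110010 → 4-byte char #3 = F2 8E B4 90.
Offset 12: leading byte 0xF1 = 11110001 → 4-byte char #4 = F1 83 98 A3.
Offset 16: leading byte 0xF0 = 11110000 → 4-byte char #5 = F0 9F A5 A7.
Leading byte 0xF0 = 11110000 matches 11110xxx → 4-byte sequence.
Byte 1: 0xF0 = 11110000, payload 000 (3 bits).
Byte 2: 0x9F = 10011111 (10xxxxxx ✓), payload 011111.
Byte 3: 0xA5 = 10100101 (10xxxxxx ✓), payload 100101.
Byte 4: 0xA7 = 10100111 (10xxxxxx ✓), payload 100111.
Concatenate: 000011111100101100111 = 0x1F967 (21 bits → U+1F967).

U+1F967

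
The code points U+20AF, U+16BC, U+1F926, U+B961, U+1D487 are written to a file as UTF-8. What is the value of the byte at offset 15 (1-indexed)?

1-indexed offset 15 is 0-indexed offset 14.
U+20AF → 3-byte form E2 82 AF at offsets 0–2.
U+16BC → 3-byte form E1 9A BC at offsets 3–5.
U+1F926 → 4-byte form F0 9F A4 A6 at offsets 6–9.
U+B961 → 3-byte form EB A5 A1 at offsets 10–12.
U+1D487 → 4-byte form F0 9D 92 87 at offsets 13–16.
Offset 14 falls in char 5's range; it's byte 2 of F0 9D 92 87 = 0x9D.

0x9D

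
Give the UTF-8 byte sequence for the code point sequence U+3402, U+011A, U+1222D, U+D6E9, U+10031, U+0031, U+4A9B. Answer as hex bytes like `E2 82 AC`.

U+3402: 3-byte form → E3 90 82.
U+011A: 2-byte form → C4 9A.
U+1222D: 4-byte form → F0 92 88 AD.
U+D6E9: 3-byte form → ED 9B A9.
U+10031: 4-byte form → F0 90 80 B1.
U+0031: 1-byte form → 31.
U+4A9B: 3-byte form → E4 AA 9B.
Concatenated (20 bytes): E3 90 82 C4 9A F0 92 88 AD ED 9B A9 F0 90 80 B1 31 E4 AA 9B.

E3 90 82 C4 9A F0 92 88 AD ED 9B A9 F0 90 80 B1 31 E4 AA 9B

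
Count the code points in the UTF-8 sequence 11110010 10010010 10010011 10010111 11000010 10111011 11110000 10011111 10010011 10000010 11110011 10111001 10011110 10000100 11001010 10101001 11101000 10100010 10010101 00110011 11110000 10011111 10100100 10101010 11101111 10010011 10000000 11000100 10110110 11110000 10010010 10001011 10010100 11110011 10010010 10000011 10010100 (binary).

Byte at offset 0: 0xF2 = 11110010 → 4-byte char (#1). Advance 4.
Byte at offset 4: 0xC2 = 11000010 → 2-byte char (#2). Advance 2.
Byte at offset 6: 0xF0 = 11110000 → 4-byte char (#3). Advance 4.
Byte at offset 10: 0xF3 = 11110011 → 4-byte char (#4). Advance 4.
Byte at offset 14: 0xCA = 11001010 → 2-byte char (#5). Advance 2.
Byte at offset 16: 0xE8 = 11101000 → 3-byte char (#6). Advance 3.
Byte at offset 19: 0x33 = 00110011 → 1-byte char (#7). Advance 1.
Byte at offset 20: 0xF0 = 11110000 → 4-byte char (#8). Advance 4.
Byte at offset 24: 0xEF = 11101111 → 3-byte char (#9). Advance 3.
Byte at offset 27: 0xC4 = 11000100 → 2-byte char (#10). Advance 2.
Byte at offset 29: 0xF0 = 11110000 → 4-byte char (#11). Advance 4.
Byte at offset 33: 0xF3 = 11110011 → 4-byte char (#12). Advance 4.
Reached end at offset 37 after 12 code points.

12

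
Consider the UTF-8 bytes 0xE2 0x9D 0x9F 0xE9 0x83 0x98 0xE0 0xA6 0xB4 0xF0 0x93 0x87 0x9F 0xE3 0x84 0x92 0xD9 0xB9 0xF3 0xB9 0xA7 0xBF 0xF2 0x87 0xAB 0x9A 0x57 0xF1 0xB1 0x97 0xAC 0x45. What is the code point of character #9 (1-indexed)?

Offset 0: leading byte 0xE2 = 11100010 → 3-byte char #1 = E2 9D 9F.
Offset 3: leading byte 0xE9 = 11101001 → 3-byte char #2 = E9 83 98.
Offset 6: leading byte 0xE0 = 11100000 → 3-byte char #3 = E0 A6 B4.
Offset 9: leading byte 0xF0 = 11110000 → 4-byte char #4 = F0 93 87 9F.
Offset 13: leading byte 0xE3 = 11100011 → 3-byte char #5 = E3 84 92.
Offset 16: leading byte 0xD9 = 11011001 → 2-byte char #6 = D9 B9.
Offset 18: leading byte 0xF3 = 11110011 → 4-byte char #7 = F3 B9 A7 BF.
Offset 22: leading byte 0xF2 = 11110010 → 4-byte char #8 = F2 87 AB 9A.
Offset 26: leading byte 0x57 = 01010111 → 1-byte char #9 = 57.
Leading byte 0x57 = 01010111 matches 0xxxxxxx → 1-byte sequence.
Byte 1: 0x57 = 01010111, payload 1010111 (7 bits).
Concatenate: 1010111 = 0x57 (7 bits → U+0057).

U+0057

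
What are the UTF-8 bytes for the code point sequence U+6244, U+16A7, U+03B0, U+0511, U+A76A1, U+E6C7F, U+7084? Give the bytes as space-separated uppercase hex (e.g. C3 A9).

U+6244: 3-byte form → E6 89 84.
U+16A7: 3-byte form → E1 9A A7.
U+03B0: 2-byte form → CE B0.
U+0511: 2-byte form → D4 91.
U+A76A1: 4-byte form → F2 A7 9A A1.
U+E6C7F: 4-byte form → F3 A6 B1 BF.
U+7084: 3-byte form → E7 82 84.
Concatenated (21 bytes): E6 89 84 E1 9A A7 CE B0 D4 91 F2 A7 9A A1 F3 A6 B1 BF E7 82 84.

E6 89 84 E1 9A A7 CE B0 D4 91 F2 A7 9A A1 F3 A6 B1 BF E7 82 84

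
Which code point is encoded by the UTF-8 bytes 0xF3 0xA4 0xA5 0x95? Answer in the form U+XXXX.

U+E4955

Leading byte 0xF3 = 11110011 matches 11110xxx → 4-byte sequence.
Byte 1: 0xF3 = 11110011, payload 011 (3 bits).
Byte 2: 0xA4 = 10100100 (10xxxxxx ✓), payload 100100.
Byte 3: 0xA5 = 10100101 (10xxxxxx ✓), payload 100101.
Byte 4: 0x95 = 10010101 (10xxxxxx ✓), payload 010101.
Concatenate: 011100100100101010101 = 0xE4955 (21 bits → U+E4955).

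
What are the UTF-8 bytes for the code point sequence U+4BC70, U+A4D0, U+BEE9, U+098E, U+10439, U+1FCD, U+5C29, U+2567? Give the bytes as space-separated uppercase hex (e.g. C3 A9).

U+4BC70: 4-byte form → F1 8B B1 B0.
U+A4D0: 3-byte form → EA 93 90.
U+BEE9: 3-byte form → EB BB A9.
U+098E: 3-byte form → E0 A6 8E.
U+10439: 4-byte form → F0 90 90 B9.
U+1FCD: 3-byte form → E1 BF 8D.
U+5C29: 3-byte form → E5 B0 A9.
U+2567: 3-byte form → E2 95 A7.
Concatenated (26 bytes): F1 8B B1 B0 EA 93 90 EB BB A9 E0 A6 8E F0 90 90 B9 E1 BF 8D E5 B0 A9 E2 95 A7.

F1 8B B1 B0 EA 93 90 EB BB A9 E0 A6 8E F0 90 90 B9 E1 BF 8D E5 B0 A9 E2 95 A7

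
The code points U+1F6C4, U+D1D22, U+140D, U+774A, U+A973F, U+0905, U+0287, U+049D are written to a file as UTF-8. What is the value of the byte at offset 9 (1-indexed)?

1-indexed offset 9 is 0-indexed offset 8.
U+1F6C4 → 4-byte form F0 9F 9B 84 at offsets 0–3.
U+D1D22 → 4-byte form F3 91 B4 A2 at offsets 4–7.
U+140D → 3-byte form E1 90 8D at offsets 8–10.
Offset 8 falls in char 3's range; it's byte 1 of E1 90 8D = 0xE1.

0xE1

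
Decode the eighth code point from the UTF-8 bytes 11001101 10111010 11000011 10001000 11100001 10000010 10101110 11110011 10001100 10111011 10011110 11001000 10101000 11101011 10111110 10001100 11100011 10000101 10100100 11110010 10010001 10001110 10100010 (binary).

Offset 0: leading byte 0xCD = 11001101 → 2-byte char #1 = CD BA.
Offset 2: leading byte 0xC3 = 11000011 → 2-byte char #2 = C3 88.
Offset 4: leading byte 0xE1 = 11100001 → 3-byte char #3 = E1 82 AE.
Offset 7: leading byte 0xF3 = 11110011 → 4-byte char #4 = F3 8C BB 9E.
Offset 11: leading byte 0xC8 = 11001000 → 2-byte char #5 = C8 A8.
Offset 13: leading byte 0xEB = 11101011 → 3-byte char #6 = EB BE 8C.
Offset 16: leading byte 0xE3 = 11100011 → 3-byte char #7 = E3 85 A4.
Offset 19: leading byte 0xF2 = 11110010 → 4-byte char #8 = F2 91 8E A2.
Leading byte 0xF2 = 11110010 matches 11110xxx → 4-byte sequence.
Byte 1: 0xF2 = 11110010, payload 010 (3 bits).
Byte 2: 0x91 = 10010001 (10xxxxxx ✓), payload 010001.
Byte 3: 0x8E = 10001110 (10xxxxxx ✓), payload 001110.
Byte 4: 0xA2 = 10100010 (10xxxxxx ✓), payload 100010.
Concatenate: 010010001001110100010 = 0x913A2 (21 bits → U+913A2).

U+913A2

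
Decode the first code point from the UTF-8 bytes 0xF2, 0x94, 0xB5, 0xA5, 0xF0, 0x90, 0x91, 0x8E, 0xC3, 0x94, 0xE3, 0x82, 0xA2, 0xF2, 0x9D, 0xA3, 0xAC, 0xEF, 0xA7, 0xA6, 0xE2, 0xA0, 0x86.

U+94D65

Offset 0: leading byte 0xF2 = 11110010 → 4-byte char #1 = F2 94 B5 A5.
Leading byte 0xF2 = 11110010 matches 11110xxx → 4-byte sequence.
Byte 1: 0xF2 = 11110010, payload 010 (3 bits).
Byte 2: 0x94 = 10010100 (10xxxxxx ✓), payload 010100.
Byte 3: 0xB5 = 10110101 (10xxxxxx ✓), payload 110101.
Byte 4: 0xA5 = 10100101 (10xxxxxx ✓), payload 100101.
Concatenate: 010010100110101100101 = 0x94D65 (21 bits → U+94D65).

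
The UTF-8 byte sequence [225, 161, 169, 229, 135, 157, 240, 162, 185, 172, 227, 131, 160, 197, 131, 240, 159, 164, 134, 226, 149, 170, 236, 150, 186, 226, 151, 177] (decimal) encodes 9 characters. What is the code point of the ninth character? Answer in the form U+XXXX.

Offset 0: leading byte 0xE1 = 11100001 → 3-byte char #1 = E1 A1 A9.
Offset 3: leading byte 0xE5 = 11100101 → 3-byte char #2 = E5 87 9D.
Offset 6: leading byte 0xF0 = 11110000 → 4-byte char #3 = F0 A2 B9 AC.
Offset 10: leading byte 0xE3 = 11100011 → 3-byte char #4 = E3 83 A0.
Offset 13: leading byte 0xC5 = 11000101 → 2-byte char #5 = C5 83.
Offset 15: leading byte 0xF0 = 11110000 → 4-byte char #6 = F0 9F A4 86.
Offset 19: leading byte 0xE2 = 11100010 → 3-byte char #7 = E2 95 AA.
Offset 22: leading byte 0xEC = 11101100 → 3-byte char #8 = EC 96 BA.
Offset 25: leading byte 0xE2 = 11100010 → 3-byte char #9 = E2 97 B1.
Leading byte 0xE2 = 11100010 matches 1110xxxx → 3-byte sequence.
Byte 1: 0xE2 = 11100010, payload 0010 (4 bits).
Byte 2: 0x97 = 10010111 (10xxxxxx ✓), payload 010111.
Byte 3: 0xB1 = 10110001 (10xxxxxx ✓), payload 110001.
Concatenate: 0010010111110001 = 0x25F1 (16 bits → U+25F1).

U+25F1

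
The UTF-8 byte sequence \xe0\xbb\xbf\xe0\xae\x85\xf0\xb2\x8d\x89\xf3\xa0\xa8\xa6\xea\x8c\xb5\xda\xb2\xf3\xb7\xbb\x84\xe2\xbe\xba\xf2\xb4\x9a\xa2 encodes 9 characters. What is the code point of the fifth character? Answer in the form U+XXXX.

Offset 0: leading byte 0xE0 = 11100000 → 3-byte char #1 = E0 BB BF.
Offset 3: leading byte 0xE0 = 11100000 → 3-byte char #2 = E0 AE 85.
Offset 6: leading byte 0xF0 = 11110000 → 4-byte char #3 = F0 B2 8D 89.
Offset 10: leading byte 0xF3 = 11110011 → 4-byte char #4 = F3 A0 A8 A6.
Offset 14: leading byte 0xEA = 11101010 → 3-byte char #5 = EA 8C B5.
Leading byte 0xEA = 11101010 matches 1110xxxx → 3-byte sequence.
Byte 1: 0xEA = 11101010, payload 1010 (4 bits).
Byte 2: 0x8C = 10001100 (10xxxxxx ✓), payload 001100.
Byte 3: 0xB5 = 10110101 (10xxxxxx ✓), payload 110101.
Concatenate: 1010001100110101 = 0xA335 (16 bits → U+A335).

U+A335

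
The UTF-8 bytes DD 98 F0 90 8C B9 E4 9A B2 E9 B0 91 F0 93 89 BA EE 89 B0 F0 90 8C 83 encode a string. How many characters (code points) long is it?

Byte at offset 0: 0xDD = 11011101 → 2-byte char (#1). Advance 2.
Byte at offset 2: 0xF0 = 11110000 → 4-byte char (#2). Advance 4.
Byte at offset 6: 0xE4 = 11100100 → 3-byte char (#3). Advance 3.
Byte at offset 9: 0xE9 = 11101001 → 3-byte char (#4). Advance 3.
Byte at offset 12: 0xF0 = 11110000 → 4-byte char (#5). Advance 4.
Byte at offset 16: 0xEE = 11101110 → 3-byte char (#6). Advance 3.
Byte at offset 19: 0xF0 = 11110000 → 4-byte char (#7). Advance 4.
Reached end at offset 23 after 7 code points.

7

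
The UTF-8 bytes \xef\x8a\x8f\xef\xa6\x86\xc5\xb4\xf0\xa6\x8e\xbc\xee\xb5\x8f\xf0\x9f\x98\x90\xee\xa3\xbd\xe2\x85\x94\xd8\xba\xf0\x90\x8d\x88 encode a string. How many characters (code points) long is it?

Byte at offset 0: 0xEF = 11101111 → 3-byte char (#1). Advance 3.
Byte at offset 3: 0xEF = 11101111 → 3-byte char (#2). Advance 3.
Byte at offset 6: 0xC5 = 11000101 → 2-byte char (#3). Advance 2.
Byte at offset 8: 0xF0 = 11110000 → 4-byte char (#4). Advance 4.
Byte at offset 12: 0xEE = 11101110 → 3-byte char (#5). Advance 3.
Byte at offset 15: 0xF0 = 11110000 → 4-byte char (#6). Advance 4.
Byte at offset 19: 0xEE = 11101110 → 3-byte char (#7). Advance 3.
Byte at offset 22: 0xE2 = 11100010 → 3-byte char (#8). Advance 3.
Byte at offset 25: 0xD8 = 11011000 → 2-byte char (#9). Advance 2.
Byte at offset 27: 0xF0 = 11110000 → 4-byte char (#10). Advance 4.
Reached end at offset 31 after 10 code points.

10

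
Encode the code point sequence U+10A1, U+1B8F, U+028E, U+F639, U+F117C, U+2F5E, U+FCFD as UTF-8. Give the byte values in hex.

U+10A1: 3-byte form → E1 82 A1.
U+1B8F: 3-byte form → E1 AE 8F.
U+028E: 2-byte form → CA 8E.
U+F639: 3-byte form → EF 98 B9.
U+F117C: 4-byte form → F3 B1 85 BC.
U+2F5E: 3-byte form → E2 BD 9E.
U+FCFD: 3-byte form → EF B3 BD.
Concatenated (21 bytes): E1 82 A1 E1 AE 8F CA 8E EF 98 B9 F3 B1 85 BC E2 BD 9E EF B3 BD.

E1 82 A1 E1 AE 8F CA 8E EF 98 B9 F3 B1 85 BC E2 BD 9E EF B3 BD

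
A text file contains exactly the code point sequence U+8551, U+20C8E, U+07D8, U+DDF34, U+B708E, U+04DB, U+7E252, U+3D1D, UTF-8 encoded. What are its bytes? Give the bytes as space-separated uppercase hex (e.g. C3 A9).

U+8551: 3-byte form → E8 95 91.
U+20C8E: 4-byte form → F0 A0 B2 8E.
U+07D8: 2-byte form → DF 98.
U+DDF34: 4-byte form → F3 9D BC B4.
U+B708E: 4-byte form → F2 B7 82 8E.
U+04DB: 2-byte form → D3 9B.
U+7E252: 4-byte form → F1 BE 89 92.
U+3D1D: 3-byte form → E3 B4 9D.
Concatenated (26 bytes): E8 95 91 F0 A0 B2 8E DF 98 F3 9D BC B4 F2 B7 82 8E D3 9B F1 BE 89 92 E3 B4 9D.

E8 95 91 F0 A0 B2 8E DF 98 F3 9D BC B4 F2 B7 82 8E D3 9B F1 BE 89 92 E3 B4 9D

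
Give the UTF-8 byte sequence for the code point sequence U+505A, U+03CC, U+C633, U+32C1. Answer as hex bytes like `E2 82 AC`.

U+505A: 3-byte form → E5 81 9A.
U+03CC: 2-byte form → CF 8C.
U+C633: 3-byte form → EC 98 B3.
U+32C1: 3-byte form → E3 8B 81.
Concatenated (11 bytes): E5 81 9A CF 8C EC 98 B3 E3 8B 81.

E5 81 9A CF 8C EC 98 B3 E3 8B 81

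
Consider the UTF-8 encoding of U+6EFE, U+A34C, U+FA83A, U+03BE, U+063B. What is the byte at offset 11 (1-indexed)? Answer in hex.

1-indexed offset 11 is 0-indexed offset 10.
U+6EFE → 3-byte form E6 BB BE at offsets 0–2.
U+A34C → 3-byte form EA 8D 8C at offsets 3–5.
U+FA83A → 4-byte form F3 BA A0 BA at offsets 6–9.
U+03BE → 2-byte form CE BE at offsets 10–11.
Offset 10 falls in char 4's range; it's byte 1 of CE BE = 0xCE.

0xCE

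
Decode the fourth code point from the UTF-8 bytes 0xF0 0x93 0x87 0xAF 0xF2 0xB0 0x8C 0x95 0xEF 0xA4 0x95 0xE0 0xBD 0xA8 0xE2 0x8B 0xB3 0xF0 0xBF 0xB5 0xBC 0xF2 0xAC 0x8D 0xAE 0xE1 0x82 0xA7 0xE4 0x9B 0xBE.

U+0F68

Offset 0: leading byte 0xF0 = 11110000 → 4-byte char #1 = F0 93 87 AF.
Offset 4: leading byte 0xF2 = 11110010 → 4-byte char #2 = F2 B0 8C 95.
Offset 8: leading byte 0xEF = 11101111 → 3-byte char #3 = EF A4 95.
Offset 11: leading byte 0xE0 = 11100000 → 3-byte char #4 = E0 BD A8.
Leading byte 0xE0 = 11100000 matches 1110xxxx → 3-byte sequence.
Byte 1: 0xE0 = 11100000, payload 0000 (4 bits).
Byte 2: 0xBD = 10111101 (10xxxxxx ✓), payload 111101.
Byte 3: 0xA8 = 10101000 (10xxxxxx ✓), payload 101000.
Concatenate: 0000111101101000 = 0xF68 (16 bits → U+0F68).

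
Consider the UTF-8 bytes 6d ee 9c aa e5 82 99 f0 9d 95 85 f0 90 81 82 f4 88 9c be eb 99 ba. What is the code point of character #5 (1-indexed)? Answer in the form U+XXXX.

Offset 0: leading byte 0x6D = 01101101 → 1-byte char #1 = 6D.
Offset 1: leading byte 0xEE = 11101110 → 3-byte char #2 = EE 9C AA.
Offset 4: leading byte 0xE5 = 11100101 → 3-byte char #3 = E5 82 99.
Offset 7: leading byte 0xF0 = 11110000 → 4-byte char #4 = F0 9D 95 85.
Offset 11: leading byte 0xF0 = 11110000 → 4-byte char #5 = F0 90 81 82.
Leading byte 0xF0 = 11110000 matches 11110xxx → 4-byte sequence.
Byte 1: 0xF0 = 11110000, payload 000 (3 bits).
Byte 2: 0x90 = 10010000 (10xxxxxx ✓), payload 010000.
Byte 3: 0x81 = 10000001 (10xxxxxx ✓), payload 000001.
Byte 4: 0x82 = 10000010 (10xxxxxx ✓), payload 000010.
Concatenate: 000010000000001000010 = 0x10042 (21 bits → U+10042).

U+10042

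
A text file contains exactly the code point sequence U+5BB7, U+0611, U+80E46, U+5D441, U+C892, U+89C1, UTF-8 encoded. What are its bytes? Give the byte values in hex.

E5 AE B7 D8 91 F2 80 B9 86 F1 9D 91 81 EC A2 92 E8 A7 81

U+5BB7: 3-byte form → E5 AE B7.
U+0611: 2-byte form → D8 91.
U+80E46: 4-byte form → F2 80 B9 86.
U+5D441: 4-byte form → F1 9D 91 81.
U+C892: 3-byte form → EC A2 92.
U+89C1: 3-byte form → E8 A7 81.
Concatenated (19 bytes): E5 AE B7 D8 91 F2 80 B9 86 F1 9D 91 81 EC A2 92 E8 A7 81.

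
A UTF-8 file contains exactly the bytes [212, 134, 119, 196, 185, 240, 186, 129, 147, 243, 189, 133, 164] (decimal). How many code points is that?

Byte at offset 0: 0xD4 = 11010100 → 2-byte char (#1). Advance 2.
Byte at offset 2: 0x77 = 01110111 → 1-byte char (#2). Advance 1.
Byte at offset 3: 0xC4 = 11000100 → 2-byte char (#3). Advance 2.
Byte at offset 5: 0xF0 = 11110000 → 4-byte char (#4). Advance 4.
Byte at offset 9: 0xF3 = 11110011 → 4-byte char (#5). Advance 4.
Reached end at offset 13 after 5 code points.

5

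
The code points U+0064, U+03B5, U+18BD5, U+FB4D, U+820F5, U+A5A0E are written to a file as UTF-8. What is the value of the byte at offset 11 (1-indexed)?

1-indexed offset 11 is 0-indexed offset 10.
U+0064 → 1-byte form 64 at offsets 0–0.
U+03B5 → 2-byte form CE B5 at offsets 1–2.
U+18BD5 → 4-byte form F0 98 AF 95 at offsets 3–6.
U+FB4D → 3-byte form EF AD 8D at offsets 7–9.
U+820F5 → 4-byte form F2 82 83 B5 at offsets 10–13.
Offset 10 falls in char 5's range; it's byte 1 of F2 82 83 B5 = 0xF2.

0xF2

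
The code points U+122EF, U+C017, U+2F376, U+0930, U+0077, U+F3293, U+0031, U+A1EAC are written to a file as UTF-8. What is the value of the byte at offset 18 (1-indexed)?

1-indexed offset 18 is 0-indexed offset 17.
U+122EF → 4-byte form F0 92 8B AF at offsets 0–3.
U+C017 → 3-byte form EC 80 97 at offsets 4–6.
U+2F376 → 4-byte form F0 AF 8D B6 at offsets 7–10.
U+0930 → 3-byte form E0 A4 B0 at offsets 11–13.
U+0077 → 1-byte form 77 at offsets 14–14.
U+F3293 → 4-byte form F3 B3 8A 93 at offsets 15–18.
Offset 17 falls in char 6's range; it's byte 3 of F3 B3 8A 93 = 0x8A.

0x8A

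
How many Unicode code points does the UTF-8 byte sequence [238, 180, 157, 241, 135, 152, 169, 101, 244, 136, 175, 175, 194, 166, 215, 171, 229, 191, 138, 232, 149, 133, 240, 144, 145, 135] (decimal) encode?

Byte at offset 0: 0xEE = 11101110 → 3-byte char (#1). Advance 3.
Byte at offset 3: 0xF1 = 11110001 → 4-byte char (#2). Advance 4.
Byte at offset 7: 0x65 = 01100101 → 1-byte char (#3). Advance 1.
Byte at offset 8: 0xF4 = 11110100 → 4-byte char (#4). Advance 4.
Byte at offset 12: 0xC2 = 11000010 → 2-byte char (#5). Advance 2.
Byte at offset 14: 0xD7 = 11010111 → 2-byte char (#6). Advance 2.
Byte at offset 16: 0xE5 = 11100101 → 3-byte char (#7). Advance 3.
Byte at offset 19: 0xE8 = 11101000 → 3-byte char (#8). Advance 3.
Byte at offset 22: 0xF0 = 11110000 → 4-byte char (#9). Advance 4.
Reached end at offset 26 after 9 code points.

9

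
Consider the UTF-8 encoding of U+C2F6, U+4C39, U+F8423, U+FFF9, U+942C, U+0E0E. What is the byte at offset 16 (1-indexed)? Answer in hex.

0xAC

1-indexed offset 16 is 0-indexed offset 15.
U+C2F6 → 3-byte form EC 8B B6 at offsets 0–2.
U+4C39 → 3-byte form E4 B0 B9 at offsets 3–5.
U+F8423 → 4-byte form F3 B8 90 A3 at offsets 6–9.
U+FFF9 → 3-byte form EF BF B9 at offsets 10–12.
U+942C → 3-byte form E9 90 AC at offsets 13–15.
Offset 15 falls in char 5's range; it's byte 3 of E9 90 AC = 0xAC.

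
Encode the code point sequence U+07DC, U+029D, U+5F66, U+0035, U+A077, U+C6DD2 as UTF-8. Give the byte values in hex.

DF 9C CA 9D E5 BD A6 35 EA 81 B7 F3 86 B7 92

U+07DC: 2-byte form → DF 9C.
U+029D: 2-byte form → CA 9D.
U+5F66: 3-byte form → E5 BD A6.
U+0035: 1-byte form → 35.
U+A077: 3-byte form → EA 81 B7.
U+C6DD2: 4-byte form → F3 86 B7 92.
Concatenated (15 bytes): DF 9C CA 9D E5 BD A6 35 EA 81 B7 F3 86 B7 92.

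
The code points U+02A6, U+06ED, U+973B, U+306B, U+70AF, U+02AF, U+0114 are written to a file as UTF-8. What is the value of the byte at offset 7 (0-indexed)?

U+02A6 → 2-byte form CA A6 at offsets 0–1.
U+06ED → 2-byte form DB AD at offsets 2–3.
U+973B → 3-byte form E9 9C BB at offsets 4–6.
U+306B → 3-byte form E3 81 AB at offsets 7–9.
Offset 7 falls in char 4's range; it's byte 1 of E3 81 AB = 0xE3.

0xE3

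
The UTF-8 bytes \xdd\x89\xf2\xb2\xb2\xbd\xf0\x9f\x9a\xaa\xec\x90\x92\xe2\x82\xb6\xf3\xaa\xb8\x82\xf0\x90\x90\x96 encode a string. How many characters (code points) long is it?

Byte at offset 0: 0xDD = 11011101 → 2-byte char (#1). Advance 2.
Byte at offset 2: 0xF2 = 11110010 → 4-byte char (#2). Advance 4.
Byte at offset 6: 0xF0 = 11110000 → 4-byte char (#3). Advance 4.
Byte at offset 10: 0xEC = 11101100 → 3-byte char (#4). Advance 3.
Byte at offset 13: 0xE2 = 11100010 → 3-byte char (#5). Advance 3.
Byte at offset 16: 0xF3 = 11110011 → 4-byte char (#6). Advance 4.
Byte at offset 20: 0xF0 = 11110000 → 4-byte char (#7). Advance 4.
Reached end at offset 24 after 7 code points.

7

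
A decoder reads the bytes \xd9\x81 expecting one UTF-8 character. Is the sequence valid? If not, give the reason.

valid

Leading byte 0xD9 = 11011001 → 2-byte form.
Continuation bytes 0x81=10000001 all match 10xxxxxx.
Decoded value 0x641 is ≥ 0x80 (shortest form) and not a surrogate.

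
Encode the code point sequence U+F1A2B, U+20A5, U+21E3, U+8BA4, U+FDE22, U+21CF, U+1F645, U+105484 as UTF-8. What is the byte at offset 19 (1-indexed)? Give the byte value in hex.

0x87

1-indexed offset 19 is 0-indexed offset 18.
U+F1A2B → 4-byte form F3 B1 A8 AB at offsets 0–3.
U+20A5 → 3-byte form E2 82 A5 at offsets 4–6.
U+21E3 → 3-byte form E2 87 A3 at offsets 7–9.
U+8BA4 → 3-byte form E8 AE A4 at offsets 10–12.
U+FDE22 → 4-byte form F3 BD B8 A2 at offsets 13–16.
U+21CF → 3-byte form E2 87 8F at offsets 17–19.
Offset 18 falls in char 6's range; it's byte 2 of E2 87 8F = 0x87.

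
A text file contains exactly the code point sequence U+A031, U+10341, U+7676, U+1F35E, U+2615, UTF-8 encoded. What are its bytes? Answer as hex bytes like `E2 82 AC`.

U+A031: 3-byte form → EA 80 B1.
U+10341: 4-byte form → F0 90 8D 81.
U+7676: 3-byte form → E7 99 B6.
U+1F35E: 4-byte form → F0 9F 8D 9E.
U+2615: 3-byte form → E2 98 95.
Concatenated (17 bytes): EA 80 B1 F0 90 8D 81 E7 99 B6 F0 9F 8D 9E E2 98 95.

EA 80 B1 F0 90 8D 81 E7 99 B6 F0 9F 8D 9E E2 98 95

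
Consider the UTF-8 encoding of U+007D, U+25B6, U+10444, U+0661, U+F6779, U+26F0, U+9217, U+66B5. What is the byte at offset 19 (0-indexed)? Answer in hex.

U+007D → 1-byte form 7D at offsets 0–0.
U+25B6 → 3-byte form E2 96 B6 at offsets 1–3.
U+10444 → 4-byte form F0 90 91 84 at offsets 4–7.
U+0661 → 2-byte form D9 A1 at offsets 8–9.
U+F6779 → 4-byte form F3 B6 9D B9 at offsets 10–13.
U+26F0 → 3-byte form E2 9B B0 at offsets 14–16.
U+9217 → 3-byte form E9 88 97 at offsets 17–19.
Offset 19 falls in char 7's range; it's byte 3 of E9 88 97 = 0x97.

0x97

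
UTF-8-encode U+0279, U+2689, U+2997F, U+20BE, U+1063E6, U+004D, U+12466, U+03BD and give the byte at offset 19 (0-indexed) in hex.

U+0279 → 2-byte form C9 B9 at offsets 0–1.
U+2689 → 3-byte form E2 9A 89 at offsets 2–4.
U+2997F → 4-byte form F0 A9 A5 BF at offsets 5–8.
U+20BE → 3-byte form E2 82 BE at offsets 9–11.
U+1063E6 → 4-byte form F4 86 8F A6 at offsets 12–15.
U+004D → 1-byte form 4D at offsets 16–16.
U+12466 → 4-byte form F0 92 91 A6 at offsets 17–20.
Offset 19 falls in char 7's range; it's byte 3 of F0 92 91 A6 = 0x91.

0x91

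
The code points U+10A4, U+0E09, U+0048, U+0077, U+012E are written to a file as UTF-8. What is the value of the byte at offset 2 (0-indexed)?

U+10A4 → 3-byte form E1 82 A4 at offsets 0–2.
Offset 2 falls in char 1's range; it's byte 3 of E1 82 A4 = 0xA4.

0xA4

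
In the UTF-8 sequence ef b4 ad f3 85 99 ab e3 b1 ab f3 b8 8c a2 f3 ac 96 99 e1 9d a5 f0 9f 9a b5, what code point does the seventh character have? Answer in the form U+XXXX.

U+1F6B5

Offset 0: leading byte 0xEF = 11101111 → 3-byte char #1 = EF B4 AD.
Offset 3: leading byte 0xF3 = 11110011 → 4-byte char #2 = F3 85 99 AB.
Offset 7: leading byte 0xE3 = 11100011 → 3-byte char #3 = E3 B1 AB.
Offset 10: leading byte 0xF3 = 11110011 → 4-byte char #4 = F3 B8 8C A2.
Offset 14: leading byte 0xF3 = 11110011 → 4-byte char #5 = F3 AC 96 99.
Offset 18: leading byte 0xE1 = 11100001 → 3-byte char #6 = E1 9D A5.
Offset 21: leading byte 0xF0 = 11110000 → 4-byte char #7 = F0 9F 9A B5.
Leading byte 0xF0 = 11110000 matches 11110xxx → 4-byte sequence.
Byte 1: 0xF0 = 11110000, payload 000 (3 bits).
Byte 2: 0x9F = 10011111 (10xxxxxx ✓), payload 011111.
Byte 3: 0x9A = 10011010 (10xxxxxx ✓), payload 011010.
Byte 4: 0xB5 = 10110101 (10xxxxxx ✓), payload 110101.
Concatenate: 000011111011010110101 = 0x1F6B5 (21 bits → U+1F6B5).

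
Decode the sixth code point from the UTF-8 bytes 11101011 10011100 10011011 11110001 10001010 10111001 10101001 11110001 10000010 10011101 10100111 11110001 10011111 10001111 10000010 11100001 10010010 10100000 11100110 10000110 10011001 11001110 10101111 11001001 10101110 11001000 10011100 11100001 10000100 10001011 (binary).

U+6199

Offset 0: leading byte 0xEB = 11101011 → 3-byte char #1 = EB 9C 9B.
Offset 3: leading byte 0xF1 = 11110001 → 4-byte char #2 = F1 8A B9 A9.
Offset 7: leading byte 0xF1 = 11110001 → 4-byte char #3 = F1 82 9D A7.
Offset 11: leading byte 0xF1 = 11110001 → 4-byte char #4 = F1 9F 8F 82.
Offset 15: leading byte 0xE1 = 11100001 → 3-byte char #5 = E1 92 A0.
Offset 18: leading byte 0xE6 = 11100110 → 3-byte char #6 = E6 86 99.
Leading byte 0xE6 = 11100110 matches 1110xxxx → 3-byte sequence.
Byte 1: 0xE6 = 11100110, payload 0110 (4 bits).
Byte 2: 0x86 = 10000110 (10xxxxxx ✓), payload 000110.
Byte 3: 0x99 = 10011001 (10xxxxxx ✓), payload 011001.
Concatenate: 0110000110011001 = 0x6199 (16 bits → U+6199).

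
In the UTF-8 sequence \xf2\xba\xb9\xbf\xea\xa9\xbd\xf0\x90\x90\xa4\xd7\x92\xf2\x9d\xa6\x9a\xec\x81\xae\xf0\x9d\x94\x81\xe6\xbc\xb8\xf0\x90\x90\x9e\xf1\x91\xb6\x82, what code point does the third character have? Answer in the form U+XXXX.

U+10424

Offset 0: leading byte 0xF2 = 11110010 → 4-byte char #1 = F2 BA B9 BF.
Offset 4: leading byte 0xEA = 11101010 → 3-byte char #2 = EA A9 BD.
Offset 7: leading byte 0xF0 = 11110000 → 4-byte char #3 = F0 90 90 A4.
Leading byte 0xF0 = 11110000 matches 11110xxx → 4-byte sequence.
Byte 1: 0xF0 = 11110000, payload 000 (3 bits).
Byte 2: 0x90 = 10010000 (10xxxxxx ✓), payload 010000.
Byte 3: 0x90 = 10010000 (10xxxxxx ✓), payload 010000.
Byte 4: 0xA4 = 10100100 (10xxxxxx ✓), payload 100100.
Concatenate: 000010000010000100100 = 0x10424 (21 bits → U+10424).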